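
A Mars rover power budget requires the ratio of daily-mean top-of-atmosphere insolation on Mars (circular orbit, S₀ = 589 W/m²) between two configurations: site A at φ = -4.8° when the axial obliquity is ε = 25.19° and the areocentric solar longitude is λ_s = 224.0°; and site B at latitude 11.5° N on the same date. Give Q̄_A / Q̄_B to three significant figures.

Q̄_A / Q̄_B ≈ 1.17

— Configuration A (φ=-4.8°):
sin δ = sin 25.19° × sin 224.0° = -0.29566, so δ = -17.197°.
cos H₀ = −tan(-4.8°) tan(-17.197°) = -0.0260, H₀ = 1.5968 rad.
Bracket: H₀ sin φ sin δ + cos φ cos δ sin H₀ = 1.5968×-0.08368×-0.29566 + 0.99649×0.95529×0.99966 = 0.039506 + 0.951613 = 0.991119.
Q̄ = (S₀/π) × [bracket] = (589/π) × 0.991119 = 185.82 W/m².
— Configuration B (φ=+11.5°):
cos H₀ = −tan(+11.5°) tan(-17.197°) = 0.0630, H₀ = 1.5078 rad.
Bracket: H₀ sin φ sin δ + cos φ cos δ sin H₀ = 1.5078×0.19937×-0.29566 + 0.97992×0.95529×0.99802 = -0.088878 + 0.934254 = 0.845376.
Q̄ = (S₀/π) × [bracket] = (589/π) × 0.845376 = 158.49 W/m².
Ratio Q̄_A / Q̄_B = 185.82 / 158.49 = 1.172.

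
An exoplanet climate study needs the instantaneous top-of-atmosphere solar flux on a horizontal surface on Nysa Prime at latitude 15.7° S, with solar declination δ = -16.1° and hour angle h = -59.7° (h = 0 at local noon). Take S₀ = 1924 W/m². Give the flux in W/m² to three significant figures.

cos θ_z = sin φ sin δ + cos φ cos δ cos h = 0.075041 + 0.466655 = 0.541696.
Flux = S₀ · cos θ_z = 1924 × 0.541696 = 1042 W/m².

1.04e+03 W/m²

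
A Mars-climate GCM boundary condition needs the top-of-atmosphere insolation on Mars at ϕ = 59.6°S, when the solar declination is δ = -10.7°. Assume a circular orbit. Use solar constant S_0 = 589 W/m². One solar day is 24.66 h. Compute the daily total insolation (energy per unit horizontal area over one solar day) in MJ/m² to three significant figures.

cos h₀ = −tan(-59.6°) tan(-10.700°) = -0.3221, h₀ = 1.8987 rad.
Bracket: h₀ sin ϕ sin δ + cos ϕ cos δ sin h₀ = 1.8987×-0.86251×-0.18567 + 0.50603×0.98261×0.94672 = 0.304062 + 0.470738 = 0.774800.
Q̄ = (S_0/π) × [bracket] = (589/π) × 0.774800 = 145.26 W/m².
Daily total = Q̄ × 24.66 h × 3600 s/h = 145.26 × 24.66 × 3600 / 10⁶ = 12.90 MJ/m².

12.9 MJ/m²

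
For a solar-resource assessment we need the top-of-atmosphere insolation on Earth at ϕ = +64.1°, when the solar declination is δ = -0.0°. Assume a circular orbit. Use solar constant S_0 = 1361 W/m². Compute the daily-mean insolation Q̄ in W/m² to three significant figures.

cos h₀ = −tan(+64.1°) tan(-0.000°) = 0.0000, h₀ = 1.5708 rad.
Bracket: h₀ sin ϕ sin δ + cos ϕ cos δ sin h₀ = 1.5708×0.89956×-0.00000 + 0.43680×1.00000×1.00000 = -0.000000 + 0.436800 = 0.436800.
Q̄ = (S_0/π) × [bracket] = (1361/π) × 0.436800 = 189.2 W/m².

Q̄ ≈ 189 W/m²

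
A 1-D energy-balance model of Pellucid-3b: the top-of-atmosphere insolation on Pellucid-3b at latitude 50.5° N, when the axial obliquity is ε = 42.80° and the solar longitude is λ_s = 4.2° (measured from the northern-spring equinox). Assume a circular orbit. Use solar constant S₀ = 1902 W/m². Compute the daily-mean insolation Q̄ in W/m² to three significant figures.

Q̄ ≈ 422 W/m²

Solar declination: sin δ = sin ε · sin λ_s = sin 42.80° × sin 4.2° = 0.04976, so δ = +2.852°.
cos H₀ = −tan(+50.5°) tan(+2.852°) = -0.0604, H₀ = 1.6313 rad.
Bracket: H₀ sin φ sin δ + cos φ cos δ sin H₀ = 1.6313×0.77162×0.04976 + 0.63608×0.99876×0.99817 = 0.062635 + 0.634129 = 0.696764.
Q̄ = (S₀/π) × [bracket] = (1902/π) × 0.696764 = 421.8 W/m².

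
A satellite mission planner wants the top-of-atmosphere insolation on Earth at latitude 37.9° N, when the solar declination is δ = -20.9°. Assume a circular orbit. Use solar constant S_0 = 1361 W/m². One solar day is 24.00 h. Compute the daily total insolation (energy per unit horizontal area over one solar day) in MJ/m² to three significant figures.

cos h₀ = −tan(+37.9°) tan(-20.900°) = 0.2973, h₀ = 1.2690 rad.
Bracket: h₀ sin ϕ sin δ + cos ϕ cos δ sin h₀ = 1.2690×0.61429×-0.35674 + 0.78908×0.93420×0.95479 = -0.278091 + 0.703832 = 0.425741.
Q̄ = (S_0/π) × [bracket] = (1361/π) × 0.425741 = 184.44 W/m².
Daily total = Q̄ × 24.00 h × 3600 s/h = 184.44 × 24.00 × 3600 / 10⁶ = 15.94 MJ/m².

15.9 MJ/m²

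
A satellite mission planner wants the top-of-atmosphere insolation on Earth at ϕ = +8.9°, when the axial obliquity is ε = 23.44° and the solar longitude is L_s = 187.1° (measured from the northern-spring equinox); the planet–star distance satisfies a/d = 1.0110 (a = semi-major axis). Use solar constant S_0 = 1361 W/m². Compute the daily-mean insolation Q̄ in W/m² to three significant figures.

Q̄ ≈ 432 W/m²

Solar declination: sin δ = sin ε · sin L_s = sin 23.44° × sin 187.1° = -0.04917, so δ = -2.818°.
cos h₀ = −tan(+8.9°) tan(-2.818°) = 0.0077, h₀ = 1.5631 rad.
Bracket: h₀ sin ϕ sin δ + cos ϕ cos δ sin h₀ = 1.5631×0.15471×-0.04917 + 0.98796×0.99879×0.99997 = -0.011891 + 0.986735 = 0.974844.
Inverse-square distance factor (a/d)² = 1.0110² = 1.022121.
Q̄ = (S_0/π) × 1.022121 × [bracket] = (1361/π) × 1.022121 × 0.974844 = 431.7 W/m².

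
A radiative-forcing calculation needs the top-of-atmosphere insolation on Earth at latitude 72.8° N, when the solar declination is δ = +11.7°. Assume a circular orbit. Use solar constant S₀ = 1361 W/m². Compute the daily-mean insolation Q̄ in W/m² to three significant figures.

cos H₀ = −tan(+72.8°) tan(+11.700°) = -0.6690, H₀ = 2.3037 rad.
Bracket: H₀ sin φ sin δ + cos φ cos δ sin H₀ = 2.3037×0.95528×0.20279 + 0.29571×0.97922×0.74326 = 0.446276 + 0.215222 = 0.661498.
Q̄ = (S₀/π) × [bracket] = (1361/π) × 0.661498 = 286.6 W/m².

Q̄ ≈ 287 W/m²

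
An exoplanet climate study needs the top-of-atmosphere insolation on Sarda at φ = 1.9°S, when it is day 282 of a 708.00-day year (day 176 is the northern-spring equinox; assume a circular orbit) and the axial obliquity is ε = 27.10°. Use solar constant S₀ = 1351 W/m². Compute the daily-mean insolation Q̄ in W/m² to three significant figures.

Solar longitude: λ_s = 360° × (282 − 176)/708.00 = 53.898°.
sin δ = sin 27.10° × sin 53.898° = 0.36807, so δ = +21.596°.
cos H₀ = −tan(-1.9°) tan(+21.596°) = 0.0131, H₀ = 1.5577 rad.
Bracket: H₀ sin φ sin δ + cos φ cos δ sin H₀ = 1.5577×-0.03316×0.36807 + 0.99945×0.92980×0.99991 = -0.019012 + 0.929205 = 0.910193.
Q̄ = (S₀/π) × [bracket] = (1351/π) × 0.910193 = 391.4 W/m².

Q̄ ≈ 391 W/m²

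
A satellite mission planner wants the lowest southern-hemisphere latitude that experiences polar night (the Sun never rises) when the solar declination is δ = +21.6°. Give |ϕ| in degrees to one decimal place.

Polar night requires cos h₀ = −tan ϕ tan δ ≥ 1, i.e. tan ϕ tan δ ≤ −1.
The boundary is |tan ϕ| · |tan δ| = 1, so |ϕ| = 90° − |δ| = 90° − 21.6° = 68.4° in the southern hemisphere.

|ϕ| = 68.4°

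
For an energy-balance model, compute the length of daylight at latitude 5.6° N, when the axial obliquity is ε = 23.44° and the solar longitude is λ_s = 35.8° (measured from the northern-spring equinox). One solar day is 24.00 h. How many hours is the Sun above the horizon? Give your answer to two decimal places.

Solar declination: sin δ = sin ε · sin λ_s = sin 23.44° × sin 35.8° = 0.23269, so δ = +13.455°.
cos H₀ = −tan φ · tan δ = −tan(+5.6°) × tan(+13.455°) = -0.0235, so H₀ = 1.5943 rad = 91.34°.
Daylight = 2H₀/(2π) × 24.00 h = (1.5943/π) × 24.00 = 12.18 h.

12.18 h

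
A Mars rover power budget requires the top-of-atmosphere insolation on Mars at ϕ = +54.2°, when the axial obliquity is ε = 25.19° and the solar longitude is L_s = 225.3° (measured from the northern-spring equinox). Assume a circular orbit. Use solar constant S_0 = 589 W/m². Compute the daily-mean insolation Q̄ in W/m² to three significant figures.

Solar declination: sin δ = sin ε · sin L_s = sin 25.19° × sin 225.3° = -0.30253, so δ = -17.610°.
cos h₀ = −tan(+54.2°) tan(-17.610°) = 0.4401, h₀ = 1.1151 rad.
Bracket: h₀ sin ϕ sin δ + cos ϕ cos δ sin h₀ = 1.1151×0.81106×-0.30253 + 0.58496×0.95314×0.89795 = -0.273612 + 0.500651 = 0.227039.
Q̄ = (S_0/π) × [bracket] = (589/π) × 0.227039 = 42.57 W/m².

Q̄ ≈ 42.6 W/m²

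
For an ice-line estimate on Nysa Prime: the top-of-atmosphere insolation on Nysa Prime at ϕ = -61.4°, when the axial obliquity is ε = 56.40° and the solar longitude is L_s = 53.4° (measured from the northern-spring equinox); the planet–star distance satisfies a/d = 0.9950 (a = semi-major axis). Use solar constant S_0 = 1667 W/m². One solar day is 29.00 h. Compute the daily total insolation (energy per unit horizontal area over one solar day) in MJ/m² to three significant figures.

Solar declination: sin δ = sin ε · sin L_s = sin 56.40° × sin 53.4° = 0.66868, so δ = +41.966°.
cos h₀ = −tan(-61.4°) tan(+41.966°) = 1.6495 ≥ 1 ⇒ polar night, h₀ = 0 and Q̄ = 0.
Inverse-square distance factor (a/d)² = 0.9950² = 0.990025.
Daily total = Q̄ × 29.00 h × 3600 s/h = 0.00 MJ/m².

0.00 MJ/m²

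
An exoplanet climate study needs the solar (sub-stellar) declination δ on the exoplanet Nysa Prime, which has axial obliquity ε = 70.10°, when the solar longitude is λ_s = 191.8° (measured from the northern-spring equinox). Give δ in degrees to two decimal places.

δ = -11.09°

sin δ = sin ε · sin λ_s = sin 70.10° × sin 191.8° = -0.192285.
δ = arcsin(-0.192285) = -11.09°.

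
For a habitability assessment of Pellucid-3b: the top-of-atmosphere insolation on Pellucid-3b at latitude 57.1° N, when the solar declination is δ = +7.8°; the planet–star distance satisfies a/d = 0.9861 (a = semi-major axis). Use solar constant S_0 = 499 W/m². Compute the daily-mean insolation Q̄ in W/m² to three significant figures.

Q̄ ≈ 113 W/m²

cos h₀ = −tan(+57.1°) tan(+7.800°) = -0.2117, h₀ = 1.7842 rad.
Bracket: h₀ sin ϕ sin δ + cos ϕ cos δ sin h₀ = 1.7842×0.83962×0.13572 + 0.54317×0.99075×0.97733 = 0.203315 + 0.525946 = 0.729261.
Inverse-square distance factor (a/d)² = 0.9861² = 0.972393.
Q̄ = (S_0/π) × 0.972393 × [bracket] = (499/π) × 0.972393 × 0.729261 = 112.6 W/m².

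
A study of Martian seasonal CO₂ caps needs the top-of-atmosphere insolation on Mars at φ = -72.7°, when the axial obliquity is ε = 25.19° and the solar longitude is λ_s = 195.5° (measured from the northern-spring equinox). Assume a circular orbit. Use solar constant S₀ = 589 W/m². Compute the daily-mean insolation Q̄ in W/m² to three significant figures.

Q̄ ≈ 91.2 W/m²

Solar declination: sin δ = sin ε · sin λ_s = sin 25.19° × sin 195.5° = -0.11374, so δ = -6.531°.
cos H₀ = −tan(-72.7°) tan(-6.531°) = -0.3676, H₀ = 1.9472 rad.
Bracket: H₀ sin φ sin δ + cos φ cos δ sin H₀ = 1.9472×-0.95476×-0.11374 + 0.29737×0.99351×0.93000 = 0.211455 + 0.274759 = 0.486214.
Q̄ = (S₀/π) × [bracket] = (589/π) × 0.486214 = 91.16 W/m².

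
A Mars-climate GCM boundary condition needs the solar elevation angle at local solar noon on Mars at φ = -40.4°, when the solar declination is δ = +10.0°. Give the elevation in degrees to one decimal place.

39.6°

At local noon the hour angle is zero, so the zenith angle equals |φ − δ| = |-40.4° − (+10.000°)| = 50.400°.
Elevation = 90° − 50.400° = 39.6°.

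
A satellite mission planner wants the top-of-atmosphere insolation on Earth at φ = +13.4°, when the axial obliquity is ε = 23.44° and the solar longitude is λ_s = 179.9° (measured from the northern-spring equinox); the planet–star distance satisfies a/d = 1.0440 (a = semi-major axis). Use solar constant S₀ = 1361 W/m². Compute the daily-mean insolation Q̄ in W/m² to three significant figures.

Q̄ ≈ 459 W/m²

Solar declination: sin δ = sin ε · sin λ_s = sin 23.44° × sin 179.9° = 0.00069, so δ = +0.040°.
cos H₀ = −tan(+13.4°) tan(+0.040°) = -0.0002, H₀ = 1.5710 rad.
Bracket: H₀ sin φ sin δ + cos φ cos δ sin H₀ = 1.5710×0.23175×0.00069 + 0.97278×1.00000×1.00000 = 0.000251 + 0.972780 = 0.973031.
Inverse-square distance factor (a/d)² = 1.0440² = 1.089936.
Q̄ = (S₀/π) × 1.089936 × [bracket] = (1361/π) × 1.089936 × 0.973031 = 459.4 W/m².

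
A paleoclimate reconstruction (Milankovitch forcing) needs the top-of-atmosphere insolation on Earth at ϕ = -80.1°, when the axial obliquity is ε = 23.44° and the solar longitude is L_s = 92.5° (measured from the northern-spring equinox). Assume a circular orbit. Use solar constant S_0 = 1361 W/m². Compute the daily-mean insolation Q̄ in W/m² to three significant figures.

Q̄ ≈ 0.00 W/m²

Solar declination: sin δ = sin ε · sin L_s = sin 23.44° × sin 92.5° = 0.39741, so δ = +23.416°.
cos h₀ = −tan(-80.1°) tan(+23.416°) = 2.4814 ≥ 1 ⇒ polar night, h₀ = 0 and Q̄ = 0.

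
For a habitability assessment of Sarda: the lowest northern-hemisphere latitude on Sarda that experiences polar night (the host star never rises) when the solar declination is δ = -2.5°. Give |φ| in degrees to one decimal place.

|φ| = 87.5°

Polar night requires cos H₀ = −tan φ tan δ ≥ 1, i.e. tan φ tan δ ≤ −1.
The boundary is |tan φ| · |tan δ| = 1, so |φ| = 90° − |δ| = 90° − 2.5° = 87.5° in the northern hemisphere.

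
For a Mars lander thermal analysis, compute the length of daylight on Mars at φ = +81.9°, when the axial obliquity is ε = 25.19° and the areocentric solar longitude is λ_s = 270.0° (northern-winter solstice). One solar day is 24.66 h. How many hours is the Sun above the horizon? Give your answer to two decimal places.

0.00 h

sin δ = sin 25.19° × sin 270.0° = -0.42562, so δ = -25.190°.
cos H₀ = −tan φ · tan δ = 3.3049 ≥ 1, so the Sun never rises (polar night) and H₀ = 0.
Daylight = 2H₀/(2π) × 24.66 h = (0.0000/π) × 24.66 = 0.00 h.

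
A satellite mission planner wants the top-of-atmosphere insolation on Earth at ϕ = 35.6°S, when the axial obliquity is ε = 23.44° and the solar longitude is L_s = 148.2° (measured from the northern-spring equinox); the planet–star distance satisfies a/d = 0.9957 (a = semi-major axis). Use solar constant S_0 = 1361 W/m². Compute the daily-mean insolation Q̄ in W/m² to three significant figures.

Solar declination: sin δ = sin ε · sin L_s = sin 23.44° × sin 148.2° = 0.20962, so δ = +12.100°.
cos h₀ = −tan(-35.6°) tan(+12.100°) = 0.1535, h₀ = 1.4167 rad.
Bracket: h₀ sin ϕ sin δ + cos ϕ cos δ sin h₀ = 1.4167×-0.58212×0.20962 + 0.81310×0.97778×0.98815 = -0.172871 + 0.785612 = 0.612741.
Inverse-square distance factor (a/d)² = 0.9957² = 0.991418.
Q̄ = (S_0/π) × 0.991418 × [bracket] = (1361/π) × 0.991418 × 0.612741 = 263.2 W/m².

Q̄ ≈ 263 W/m²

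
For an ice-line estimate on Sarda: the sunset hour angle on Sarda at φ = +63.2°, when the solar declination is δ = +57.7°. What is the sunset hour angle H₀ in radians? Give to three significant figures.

Sunrise equation: cos H₀ = −tan φ · tan δ = -3.1315 ≤ −1, so the host star never sets (polar day) and H₀ = π.

H₀ = 3.14 rad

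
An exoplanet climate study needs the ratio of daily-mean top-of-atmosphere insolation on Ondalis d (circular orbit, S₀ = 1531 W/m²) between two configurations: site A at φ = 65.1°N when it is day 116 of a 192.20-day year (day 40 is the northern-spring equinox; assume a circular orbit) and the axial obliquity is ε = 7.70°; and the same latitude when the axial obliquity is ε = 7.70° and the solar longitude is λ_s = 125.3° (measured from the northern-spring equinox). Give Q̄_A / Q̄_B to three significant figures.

— Configuration A (φ=+65.1°):
Solar longitude: λ_s = 360° × (116 − 40)/192.20 = 142.352°.
sin δ = sin 7.70° × sin 142.352° = 0.08184, so δ = +4.694°.
cos H₀ = −tan(+65.1°) tan(+4.694°) = -0.1769, H₀ = 1.7486 rad.
Bracket: H₀ sin φ sin δ + cos φ cos δ sin H₀ = 1.7486×0.90704×0.08184 + 0.42104×0.99665×0.98423 = 0.129802 + 0.413012 = 0.542814.
Q̄ = (S₀/π) × [bracket] = (1531/π) × 0.542814 = 264.53 W/m².
— Configuration B (φ=+65.1°):
Solar declination: sin δ = sin ε · sin λ_s = sin 7.70° × sin 125.3° = 0.10935, so δ = +6.278°.
cos H₀ = −tan(+65.1°) tan(+6.278°) = -0.2370, H₀ = 1.8101 rad.
Bracket: H₀ sin φ sin δ + cos φ cos δ sin H₀ = 1.8101×0.90704×0.10935 + 0.42104×0.99400×0.97151 = 0.179534 + 0.406590 = 0.586124.
Q̄ = (S₀/π) × [bracket] = (1531/π) × 0.586124 = 285.64 W/m².
Ratio Q̄_A / Q̄_B = 264.53 / 285.64 = 0.9261.

Q̄_A / Q̄_B ≈ 0.926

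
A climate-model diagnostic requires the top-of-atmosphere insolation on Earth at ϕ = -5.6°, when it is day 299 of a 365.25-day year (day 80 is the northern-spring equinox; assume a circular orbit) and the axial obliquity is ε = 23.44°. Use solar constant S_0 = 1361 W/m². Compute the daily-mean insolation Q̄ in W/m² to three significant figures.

Solar longitude: L_s = 360° × (299 − 80)/365.25 = 215.852°.
sin δ = sin 23.44° × sin 215.852° = -0.23298, so δ = -13.473°.
cos h₀ = −tan(-5.6°) tan(-13.473°) = -0.0235, h₀ = 1.5943 rad.
Bracket: h₀ sin ϕ sin δ + cos ϕ cos δ sin h₀ = 1.5943×-0.09758×-0.23298 + 0.99523×0.97248×0.99972 = 0.036245 + 0.967570 = 1.003815.
Q̄ = (S_0/π) × [bracket] = (1361/π) × 1.003815 = 434.9 W/m².

Q̄ ≈ 435 W/m²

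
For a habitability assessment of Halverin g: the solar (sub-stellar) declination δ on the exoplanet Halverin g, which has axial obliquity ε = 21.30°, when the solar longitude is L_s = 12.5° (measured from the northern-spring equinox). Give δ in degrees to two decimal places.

δ = +4.51°

sin δ = sin ε · sin L_s = sin 21.30° × sin 12.5° = 0.078622.
δ = arcsin(0.078622) = +4.51°.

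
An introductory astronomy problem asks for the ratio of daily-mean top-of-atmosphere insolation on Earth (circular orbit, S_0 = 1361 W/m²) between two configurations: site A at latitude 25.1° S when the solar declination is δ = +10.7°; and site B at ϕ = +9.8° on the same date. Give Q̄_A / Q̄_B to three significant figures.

Q̄_A / Q̄_B ≈ 0.756

— Configuration A (ϕ=-25.1°):
cos h₀ = −tan(-25.1°) tan(+10.700°) = 0.0885, h₀ = 1.4822 rad.
Bracket: h₀ sin ϕ sin δ + cos ϕ cos δ sin h₀ = 1.4822×-0.42420×0.18567 + 0.90557×0.98261×0.99608 = -0.116740 + 0.886334 = 0.769594.
Q̄ = (S_0/π) × [bracket] = (1361/π) × 0.769594 = 333.40 W/m².
— Configuration B (ϕ=+9.8°):
cos h₀ = −tan(+9.8°) tan(+10.700°) = -0.0326, h₀ = 1.6034 rad.
Bracket: h₀ sin ϕ sin δ + cos ϕ cos δ sin h₀ = 1.6034×0.17021×0.18567 + 0.98541×0.98261×0.99947 = 0.050672 + 0.967761 = 1.018433.
Q̄ = (S_0/π) × [bracket] = (1361/π) × 1.018433 = 441.21 W/m².
Ratio Q̄_A / Q̄_B = 333.40 / 441.21 = 0.7556.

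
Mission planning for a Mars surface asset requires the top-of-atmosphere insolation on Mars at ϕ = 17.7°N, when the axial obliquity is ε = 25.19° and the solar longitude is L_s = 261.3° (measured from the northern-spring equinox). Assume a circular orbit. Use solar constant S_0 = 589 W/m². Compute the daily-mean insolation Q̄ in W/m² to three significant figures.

Solar declination: sin δ = sin ε · sin L_s = sin 25.19° × sin 261.3° = -0.42072, so δ = -24.880°.
cos h₀ = −tan(+17.7°) tan(-24.880°) = 0.1480, h₀ = 1.4222 rad.
Bracket: h₀ sin ϕ sin δ + cos ϕ cos δ sin h₀ = 1.4222×0.30403×-0.42072 + 0.95266×0.90719×0.98899 = -0.181916 + 0.854728 = 0.672812.
Q̄ = (S_0/π) × [bracket] = (589/π) × 0.672812 = 126.1 W/m².

Q̄ ≈ 126 W/m²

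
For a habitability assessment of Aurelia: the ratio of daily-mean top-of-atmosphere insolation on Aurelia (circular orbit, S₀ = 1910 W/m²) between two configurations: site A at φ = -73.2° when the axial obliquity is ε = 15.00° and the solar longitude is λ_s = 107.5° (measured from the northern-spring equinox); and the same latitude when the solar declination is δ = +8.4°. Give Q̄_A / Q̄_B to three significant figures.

Q̄_A / Q̄_B ≈ 0.163

— Configuration A (φ=-73.2°):
Solar declination: sin δ = sin ε · sin λ_s = sin 15.00° × sin 107.5° = 0.24684, so δ = +14.291°.
cos H₀ = −tan(-73.2°) tan(+14.291°) = 0.8437, H₀ = 0.5667 rad.
Bracket: H₀ sin φ sin δ + cos φ cos δ sin H₀ = 0.5667×-0.95732×0.24684 + 0.28903×0.96906×0.53685 = -0.133914 + 0.150365 = 0.016451.
Q̄ = (S₀/π) × [bracket] = (1910/π) × 0.016451 = 10.002 W/m².
— Configuration B (φ=-73.2°):
cos H₀ = −tan(-73.2°) tan(+8.400°) = 0.4891, H₀ = 1.0597 rad.
Bracket: H₀ sin φ sin δ + cos φ cos δ sin H₀ = 1.0597×-0.95732×0.14608 + 0.28903×0.98927×0.87223 = -0.148194 + 0.249396 = 0.101202.
Q̄ = (S₀/π) × [bracket] = (1910/π) × 0.101202 = 61.528 W/m².
Ratio Q̄_A / Q̄_B = 10.002 / 61.528 = 0.1626.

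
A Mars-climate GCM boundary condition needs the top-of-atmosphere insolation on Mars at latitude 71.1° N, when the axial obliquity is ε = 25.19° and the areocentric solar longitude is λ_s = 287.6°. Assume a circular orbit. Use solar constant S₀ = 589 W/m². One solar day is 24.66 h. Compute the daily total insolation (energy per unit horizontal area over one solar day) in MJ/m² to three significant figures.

sin δ = sin 25.19° × sin 287.6° = -0.40570, so δ = -23.935°.
cos H₀ = −tan(+71.1°) tan(-23.935°) = 1.2964 ≥ 1 ⇒ polar night, H₀ = 0 and Q̄ = 0.
Daily total = Q̄ × 24.66 h × 3600 s/h = 0.00 MJ/m².

0.00 MJ/m²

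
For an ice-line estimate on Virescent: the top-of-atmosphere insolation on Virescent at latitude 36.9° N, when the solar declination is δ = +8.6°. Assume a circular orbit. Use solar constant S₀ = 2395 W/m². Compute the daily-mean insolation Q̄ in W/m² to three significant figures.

Q̄ ≈ 714 W/m²

cos H₀ = −tan(+36.9°) tan(+8.600°) = -0.1136, H₀ = 1.6846 rad.
Bracket: H₀ sin φ sin δ + cos φ cos δ sin H₀ = 1.6846×0.60042×0.14954 + 0.79968×0.98876×0.99353 = 0.151255 + 0.785576 = 0.936831.
Q̄ = (S₀/π) × [bracket] = (2395/π) × 0.936831 = 714.2 W/m².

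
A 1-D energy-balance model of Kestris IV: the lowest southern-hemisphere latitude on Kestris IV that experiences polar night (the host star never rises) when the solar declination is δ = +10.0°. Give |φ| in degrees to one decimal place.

|φ| = 80.0°

Polar night requires cos H₀ = −tan φ tan δ ≥ 1, i.e. tan φ tan δ ≤ −1.
The boundary is |tan φ| · |tan δ| = 1, so |φ| = 90° − |δ| = 90° − 10.0° = 80.0° in the southern hemisphere.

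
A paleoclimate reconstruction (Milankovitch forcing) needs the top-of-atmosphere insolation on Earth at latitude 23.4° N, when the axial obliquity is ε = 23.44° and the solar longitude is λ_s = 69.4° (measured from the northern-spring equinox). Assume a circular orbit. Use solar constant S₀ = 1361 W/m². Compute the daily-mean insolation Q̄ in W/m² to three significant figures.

Q̄ ≈ 475 W/m²

Solar declination: sin δ = sin ε · sin λ_s = sin 23.44° × sin 69.4° = 0.37235, so δ = +21.861°.
cos H₀ = −tan(+23.4°) tan(+21.861°) = -0.1736, H₀ = 1.7453 rad.
Bracket: H₀ sin φ sin δ + cos φ cos δ sin H₀ = 1.7453×0.39715×0.37235 + 0.91775×0.92809×0.98481 = 0.258093 + 0.838816 = 1.096909.
Q̄ = (S₀/π) × [bracket] = (1361/π) × 1.096909 = 475.2 W/m².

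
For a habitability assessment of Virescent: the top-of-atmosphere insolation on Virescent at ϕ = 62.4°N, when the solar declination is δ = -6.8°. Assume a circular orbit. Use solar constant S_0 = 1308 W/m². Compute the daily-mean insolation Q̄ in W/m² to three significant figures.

Q̄ ≈ 128 W/m²

cos h₀ = −tan(+62.4°) tan(-6.800°) = 0.2281, h₀ = 1.3407 rad.
Bracket: h₀ sin ϕ sin δ + cos ϕ cos δ sin h₀ = 1.3407×0.88620×-0.11840 + 0.46330×0.99297×0.97364 = -0.140674 + 0.447916 = 0.307242.
Q̄ = (S_0/π) × [bracket] = (1308/π) × 0.307242 = 127.9 W/m².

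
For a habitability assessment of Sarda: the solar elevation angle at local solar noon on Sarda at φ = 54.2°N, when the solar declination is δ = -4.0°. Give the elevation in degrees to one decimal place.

31.8°

At local noon the hour angle is zero, so the zenith angle equals |φ − δ| = |+54.2° − (-4.000°)| = 58.200°.
Elevation = 90° − 58.200° = 31.8°.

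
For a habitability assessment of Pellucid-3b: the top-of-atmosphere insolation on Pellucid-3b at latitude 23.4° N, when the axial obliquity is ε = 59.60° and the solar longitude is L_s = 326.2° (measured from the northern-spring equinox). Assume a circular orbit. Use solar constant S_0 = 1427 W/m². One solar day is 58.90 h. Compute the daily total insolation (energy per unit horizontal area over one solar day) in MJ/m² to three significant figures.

Solar declination: sin δ = sin ε · sin L_s = sin 59.60° × sin 326.2° = -0.47981, so δ = -28.673°.
cos h₀ = −tan(+23.4°) tan(-28.673°) = 0.2367, h₀ = 1.3319 rad.
Bracket: h₀ sin ϕ sin δ + cos ϕ cos δ sin h₀ = 1.3319×0.39715×-0.47981 + 0.91775×0.87737×0.97159 = -0.253802 + 0.782330 = 0.528528.
Q̄ = (S_0/π) × [bracket] = (1427/π) × 0.528528 = 240.07 W/m².
Daily total = Q̄ × 58.90 h × 3600 s/h = 240.07 × 58.90 × 3600 / 10⁶ = 50.90 MJ/m².

50.9 MJ/m²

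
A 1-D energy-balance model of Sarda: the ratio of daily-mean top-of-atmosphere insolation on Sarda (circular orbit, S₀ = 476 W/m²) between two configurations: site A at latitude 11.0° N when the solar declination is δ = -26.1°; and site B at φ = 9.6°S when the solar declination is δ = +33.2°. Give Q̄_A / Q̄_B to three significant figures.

Q̄_A / Q̄_B ≈ 1.10

— Configuration A (φ=+11.0°):
cos H₀ = −tan(+11.0°) tan(-26.100°) = 0.0952, H₀ = 1.4754 rad.
Bracket: H₀ sin φ sin δ + cos φ cos δ sin H₀ = 1.4754×0.19081×-0.43994 + 0.98163×0.89803×0.99546 = -0.123852 + 0.877531 = 0.753679.
Q̄ = (S₀/π) × [bracket] = (476/π) × 0.753679 = 114.19 W/m².
— Configuration B (φ=-9.6°):
cos H₀ = −tan(-9.6°) tan(+33.200°) = 0.1107, H₀ = 1.4599 rad.
Bracket: H₀ sin φ sin δ + cos φ cos δ sin H₀ = 1.4599×-0.16677×0.54756 + 0.98600×0.83676×0.99386 = -0.133313 + 0.819980 = 0.686667.
Q̄ = (S₀/π) × [bracket] = (476/π) × 0.686667 = 104.04 W/m².
Ratio Q̄_A / Q̄_B = 114.19 / 104.04 = 1.098.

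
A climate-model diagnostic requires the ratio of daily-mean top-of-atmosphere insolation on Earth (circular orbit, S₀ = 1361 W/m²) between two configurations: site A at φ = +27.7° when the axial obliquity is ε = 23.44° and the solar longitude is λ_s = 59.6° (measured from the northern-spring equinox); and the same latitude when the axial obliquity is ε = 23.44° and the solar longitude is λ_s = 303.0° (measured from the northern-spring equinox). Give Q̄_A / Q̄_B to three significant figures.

Q̄_A / Q̄_B ≈ 1.81

— Configuration A (φ=+27.7°):
Solar declination: sin δ = sin ε · sin λ_s = sin 23.44° × sin 59.6° = 0.34310, so δ = +20.066°.
cos H₀ = −tan(+27.7°) tan(+20.066°) = -0.1918, H₀ = 1.7638 rad.
Bracket: H₀ sin φ sin δ + cos φ cos δ sin H₀ = 1.7638×0.46484×0.34310 + 0.88539×0.93930×0.98144 = 0.281302 + 0.816211 = 1.097513.
Q̄ = (S₀/π) × [bracket] = (1361/π) × 1.097513 = 475.46 W/m².
— Configuration B (φ=+27.7°):
Solar declination: sin δ = sin ε · sin λ_s = sin 23.44° × sin 303.0° = -0.33361, so δ = -19.488°.
cos H₀ = −tan(+27.7°) tan(-19.488°) = 0.1858, H₀ = 1.3839 rad.
Bracket: H₀ sin φ sin δ + cos φ cos δ sin H₀ = 1.3839×0.46484×-0.33361 + 0.88539×0.94271×0.98259 = -0.214609 + 0.820134 = 0.605525.
Q̄ = (S₀/π) × [bracket] = (1361/π) × 0.605525 = 262.33 W/m².
Ratio Q̄_A / Q̄_B = 475.46 / 262.33 = 1.812.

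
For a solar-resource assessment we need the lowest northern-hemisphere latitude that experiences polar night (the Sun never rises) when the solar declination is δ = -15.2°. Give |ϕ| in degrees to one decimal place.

|ϕ| = 74.8°

Polar night requires cos h₀ = −tan ϕ tan δ ≥ 1, i.e. tan ϕ tan δ ≤ −1.
The boundary is |tan ϕ| · |tan δ| = 1, so |ϕ| = 90° − |δ| = 90° − 15.2° = 74.8° in the northern hemisphere.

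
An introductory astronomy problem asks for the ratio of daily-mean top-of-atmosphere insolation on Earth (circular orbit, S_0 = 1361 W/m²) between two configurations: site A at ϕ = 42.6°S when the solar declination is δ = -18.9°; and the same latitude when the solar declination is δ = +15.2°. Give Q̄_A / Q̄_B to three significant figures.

— Configuration A (ϕ=-42.6°):
cos h₀ = −tan(-42.6°) tan(-18.900°) = -0.3148, h₀ = 1.8911 rad.
Bracket: h₀ sin ϕ sin δ + cos ϕ cos δ sin h₀ = 1.8911×-0.67688×-0.32392 + 0.73610×0.94609×0.94915 = 0.414633 + 0.661004 = 1.075637.
Q̄ = (S_0/π) × [bracket] = (1361/π) × 1.075637 = 465.99 W/m².
— Configuration B (ϕ=-42.6°):
cos h₀ = −tan(-42.6°) tan(+15.200°) = 0.2498, h₀ = 1.3183 rad.
Bracket: h₀ sin ϕ sin δ + cos ϕ cos δ sin h₀ = 1.3183×-0.67688×0.26219 + 0.73610×0.96502×0.96829 = -0.233960 + 0.687826 = 0.453866.
Q̄ = (S_0/π) × [bracket] = (1361/π) × 0.453866 = 196.62 W/m².
Ratio Q̄_A / Q̄_B = 465.99 / 196.62 = 2.370.

Q̄_A / Q̄_B ≈ 2.37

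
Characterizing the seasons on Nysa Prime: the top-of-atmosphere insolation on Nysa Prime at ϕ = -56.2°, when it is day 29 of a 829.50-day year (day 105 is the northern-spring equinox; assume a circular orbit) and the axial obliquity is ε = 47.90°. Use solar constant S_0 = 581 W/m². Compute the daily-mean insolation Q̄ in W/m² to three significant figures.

Solar longitude: L_s = 360° × (29 − 105)/829.50 = -32.984°, i.e. -32.984° + 360° = 327.016°.
sin δ = sin 47.90° × sin 327.016° = -0.40393, so δ = -23.824°.
cos h₀ = −tan(-56.2°) tan(-23.824°) = -0.6596, h₀ = 2.2911 rad.
Bracket: h₀ sin ϕ sin δ + cos ϕ cos δ sin h₀ = 2.2911×-0.83098×-0.40393 + 0.55630×0.91479×0.75162 = 0.769025 + 0.382498 = 1.151523.
Q̄ = (S_0/π) × [bracket] = (581/π) × 1.151523 = 213.0 W/m².

Q̄ ≈ 213 W/m²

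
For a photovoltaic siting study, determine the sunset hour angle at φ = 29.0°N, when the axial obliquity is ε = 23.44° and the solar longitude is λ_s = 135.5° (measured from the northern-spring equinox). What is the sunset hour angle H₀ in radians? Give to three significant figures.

Solar declination: sin δ = sin ε · sin λ_s = sin 23.44° × sin 135.5° = 0.27881, so δ = +16.189°.
cos H₀ = −tan φ · tan δ = −tan(+29.0°) × tan(+16.189°) = -0.1609, so H₀ = 1.7324 rad = 99.26°.

H₀ = 1.73 rad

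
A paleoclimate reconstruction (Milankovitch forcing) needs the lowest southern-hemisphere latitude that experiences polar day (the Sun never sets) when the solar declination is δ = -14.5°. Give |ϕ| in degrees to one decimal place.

|ϕ| = 75.5°

Polar day requires cos h₀ = −tan ϕ tan δ ≤ −1, i.e. tan ϕ tan δ ≥ 1.
The boundary is |tan ϕ| · |tan δ| = 1, so |ϕ| = 90° − |δ| = 90° − 14.5° = 75.5° in the southern hemisphere.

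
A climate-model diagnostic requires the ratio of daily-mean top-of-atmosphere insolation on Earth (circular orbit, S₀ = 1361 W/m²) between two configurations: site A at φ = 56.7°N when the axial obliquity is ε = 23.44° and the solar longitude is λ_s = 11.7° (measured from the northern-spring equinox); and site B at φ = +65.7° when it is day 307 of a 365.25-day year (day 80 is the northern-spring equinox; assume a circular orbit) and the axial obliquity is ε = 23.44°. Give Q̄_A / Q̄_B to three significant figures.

Q̄_A / Q̄_B ≈ 7.79

— Configuration A (φ=+56.7°):
Solar declination: sin δ = sin ε · sin λ_s = sin 23.44° × sin 11.7° = 0.08067, so δ = +4.627°.
cos H₀ = −tan(+56.7°) tan(+4.627°) = -0.1232, H₀ = 1.6943 rad.
Bracket: H₀ sin φ sin δ + cos φ cos δ sin H₀ = 1.6943×0.83581×0.08067 + 0.54902×0.99674×0.99238 = 0.114238 + 0.543060 = 0.657298.
Q̄ = (S₀/π) × [bracket] = (1361/π) × 0.657298 = 284.75 W/m².
— Configuration B (φ=+65.7°):
Solar longitude: λ_s = 360° × (307 − 80)/365.25 = 223.737°.
sin δ = sin 23.44° × sin 223.737° = -0.27501, so δ = -15.963°.
cos H₀ = −tan(+65.7°) tan(-15.963°) = 0.6335, H₀ = 0.8847 rad.
Bracket: H₀ sin φ sin δ + cos φ cos δ sin H₀ = 0.8847×0.91140×-0.27501 + 0.41151×0.96144×0.77373 = -0.221745 + 0.306120 = 0.084375.
Q̄ = (S₀/π) × [bracket] = (1361/π) × 0.084375 = 36.553 W/m².
Ratio Q̄_A / Q̄_B = 284.75 / 36.553 = 7.790.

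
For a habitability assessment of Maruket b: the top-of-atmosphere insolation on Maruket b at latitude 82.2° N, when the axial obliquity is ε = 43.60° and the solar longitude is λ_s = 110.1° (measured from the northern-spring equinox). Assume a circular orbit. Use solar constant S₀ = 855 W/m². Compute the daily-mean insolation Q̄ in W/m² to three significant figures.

Q̄ ≈ 549 W/m²

Solar declination: sin δ = sin ε · sin λ_s = sin 43.60° × sin 110.1° = 0.64762, so δ = +40.362°.
cos H₀ = −tan(+82.2°) tan(+40.362°) = -6.2046 ≤ −1 ⇒ polar day, H₀ = π.
Bracket: H₀ sin φ sin δ + cos φ cos δ sin H₀ = 3.1416×0.99075×0.64762 + 0.13572×0.76197×0.00000 = 2.015743 + 0.000000 = 2.015743.
Q̄ = (S₀/π) × [bracket] = (855/π) × 2.015743 = 548.6 W/m².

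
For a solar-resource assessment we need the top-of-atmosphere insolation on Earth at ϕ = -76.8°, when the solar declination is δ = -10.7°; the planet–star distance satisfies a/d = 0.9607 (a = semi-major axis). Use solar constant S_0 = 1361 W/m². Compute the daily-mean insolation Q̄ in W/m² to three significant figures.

cos h₀ = −tan(-76.8°) tan(-10.700°) = -0.8056, h₀ = 2.5075 rad.
Bracket: h₀ sin ϕ sin δ + cos ϕ cos δ sin h₀ = 2.5075×-0.97358×-0.18567 + 0.22835×0.98261×0.59246 = 0.453267 + 0.132936 = 0.586203.
Inverse-square distance factor (a/d)² = 0.9607² = 0.922944.
Q̄ = (S_0/π) × 0.922944 × [bracket] = (1361/π) × 0.922944 × 0.586203 = 234.4 W/m².

Q̄ ≈ 234 W/m²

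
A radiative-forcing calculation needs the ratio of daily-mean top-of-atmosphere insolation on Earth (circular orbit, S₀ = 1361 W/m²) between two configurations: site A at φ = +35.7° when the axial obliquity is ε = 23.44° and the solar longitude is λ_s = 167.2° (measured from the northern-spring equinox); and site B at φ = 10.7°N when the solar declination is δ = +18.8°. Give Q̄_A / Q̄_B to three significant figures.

— Configuration A (φ=+35.7°):
Solar declination: sin δ = sin ε · sin λ_s = sin 23.44° × sin 167.2° = 0.08813, so δ = +5.056°.
cos H₀ = −tan(+35.7°) tan(+5.056°) = -0.0636, H₀ = 1.6344 rad.
Bracket: H₀ sin φ sin δ + cos φ cos δ sin H₀ = 1.6344×0.58354×0.08813 + 0.81208×0.99611×0.99798 = 0.084053 + 0.807287 = 0.891340.
Q̄ = (S₀/π) × [bracket] = (1361/π) × 0.891340 = 386.15 W/m².
— Configuration B (φ=+10.7°):
cos H₀ = −tan(+10.7°) tan(+18.800°) = -0.0643, H₀ = 1.6352 rad.
Bracket: H₀ sin φ sin δ + cos φ cos δ sin H₀ = 1.6352×0.18567×0.32227 + 0.98261×0.94665×0.99793 = 0.097844 + 0.928262 = 1.026106.
Q̄ = (S₀/π) × [bracket] = (1361/π) × 1.026106 = 444.53 W/m².
Ratio Q̄_A / Q̄_B = 386.15 / 444.53 = 0.8687.

Q̄_A / Q̄_B ≈ 0.869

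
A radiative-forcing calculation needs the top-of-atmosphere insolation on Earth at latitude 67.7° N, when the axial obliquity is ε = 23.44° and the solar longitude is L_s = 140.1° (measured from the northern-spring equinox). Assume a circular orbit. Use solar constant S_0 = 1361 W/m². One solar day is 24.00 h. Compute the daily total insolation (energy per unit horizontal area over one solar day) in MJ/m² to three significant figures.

Solar declination: sin δ = sin ε · sin L_s = sin 23.44° × sin 140.1° = 0.25516, so δ = +14.783°.
cos h₀ = −tan(+67.7°) tan(+14.783°) = -0.6434, h₀ = 2.2698 rad.
Bracket: h₀ sin ϕ sin δ + cos ϕ cos δ sin h₀ = 2.2698×0.92521×0.25516 + 0.37946×0.96690×0.76549 = 0.535847 + 0.280858 = 0.816705.
Q̄ = (S_0/π) × [bracket] = (1361/π) × 0.816705 = 353.81 W/m².
Daily total = Q̄ × 24.00 h × 3600 s/h = 353.81 × 24.00 × 3600 / 10⁶ = 30.57 MJ/m².

30.6 MJ/m²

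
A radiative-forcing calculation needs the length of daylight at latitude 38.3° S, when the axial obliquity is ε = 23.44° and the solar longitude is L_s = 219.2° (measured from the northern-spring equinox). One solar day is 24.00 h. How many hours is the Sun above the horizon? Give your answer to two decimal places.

13.58 h

Solar declination: sin δ = sin ε · sin L_s = sin 23.44° × sin 219.2° = -0.25141, so δ = -14.561°.
cos h₀ = −tan ϕ · tan δ = −tan(-38.3°) × tan(-14.561°) = -0.2051, so h₀ = 1.7774 rad = 101.84°.
Daylight = 2h₀/(2π) × 24.00 h = (1.7774/π) × 24.00 = 13.58 h.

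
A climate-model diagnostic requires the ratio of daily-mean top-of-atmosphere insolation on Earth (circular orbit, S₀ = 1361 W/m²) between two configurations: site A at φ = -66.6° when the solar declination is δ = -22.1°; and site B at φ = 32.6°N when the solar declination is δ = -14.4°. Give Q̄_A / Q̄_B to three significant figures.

Q̄_A / Q̄_B ≈ 1.77

— Configuration A (φ=-66.6°):
cos H₀ = −tan(-66.6°) tan(-22.100°) = -0.9383, H₀ = 2.7886 rad.
Bracket: H₀ sin φ sin δ + cos φ cos δ sin H₀ = 2.7886×-0.91775×-0.37622 + 0.39715×0.92653×0.34570 = 0.962836 + 0.127208 = 1.090044.
Q̄ = (S₀/π) × [bracket] = (1361/π) × 1.090044 = 472.23 W/m².
— Configuration B (φ=+32.6°):
cos H₀ = −tan(+32.6°) tan(-14.400°) = 0.1642, H₀ = 1.4058 rad.
Bracket: H₀ sin φ sin δ + cos φ cos δ sin H₀ = 1.4058×0.53877×-0.24869 + 0.84245×0.96858×0.98643 = -0.188359 + 0.804907 = 0.616548.
Q̄ = (S₀/π) × [bracket] = (1361/π) × 0.616548 = 267.10 W/m².
Ratio Q̄_A / Q̄_B = 472.23 / 267.10 = 1.768.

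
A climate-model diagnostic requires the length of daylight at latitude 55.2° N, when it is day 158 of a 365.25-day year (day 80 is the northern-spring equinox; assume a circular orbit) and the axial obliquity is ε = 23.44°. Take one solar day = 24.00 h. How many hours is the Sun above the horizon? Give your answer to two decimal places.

16.96 h

Solar longitude: L_s = 360° × (158 − 80)/365.25 = 76.879°.
sin δ = sin 23.44° × sin 76.879° = 0.38740, so δ = +22.793°.
cos h₀ = −tan ϕ · tan δ = −tan(+55.2°) × tan(+22.793°) = -0.6046, so h₀ = 2.2201 rad = 127.20°.
Daylight = 2h₀/(2π) × 24.00 h = (2.2201/π) × 24.00 = 16.96 h.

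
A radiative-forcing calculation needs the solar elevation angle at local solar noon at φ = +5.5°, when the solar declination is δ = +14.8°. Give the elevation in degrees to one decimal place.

80.7°

At local noon the hour angle is zero, so the zenith angle equals |φ − δ| = |+5.5° − (+14.800°)| = 9.300°.
Elevation = 90° − 9.300° = 80.7°.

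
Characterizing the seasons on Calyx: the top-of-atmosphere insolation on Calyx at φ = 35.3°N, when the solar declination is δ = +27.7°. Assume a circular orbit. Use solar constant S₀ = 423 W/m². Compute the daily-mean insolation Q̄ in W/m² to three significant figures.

Q̄ ≈ 161 W/m²

cos H₀ = −tan(+35.3°) tan(+27.700°) = -0.3717, H₀ = 1.9517 rad.
Bracket: H₀ sin φ sin δ + cos φ cos δ sin H₀ = 1.9517×0.57786×0.46484 + 0.81614×0.88539×0.92834 = 0.524251 + 0.670821 = 1.195072.
Q̄ = (S₀/π) × [bracket] = (423/π) × 1.195072 = 160.9 W/m².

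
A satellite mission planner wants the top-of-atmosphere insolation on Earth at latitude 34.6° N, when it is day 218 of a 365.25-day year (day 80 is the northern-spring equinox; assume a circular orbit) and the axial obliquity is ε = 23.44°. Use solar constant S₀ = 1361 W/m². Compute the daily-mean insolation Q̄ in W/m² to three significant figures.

Q̄ ≈ 456 W/m²

Solar longitude: λ_s = 360° × (218 − 80)/365.25 = 136.016°.
sin δ = sin 23.44° × sin 136.016° = 0.27625, so δ = +16.036°.
cos H₀ = −tan(+34.6°) tan(+16.036°) = -0.1983, H₀ = 1.7704 rad.
Bracket: H₀ sin φ sin δ + cos φ cos δ sin H₀ = 1.7704×0.56784×0.27625 + 0.82314×0.96109×0.98014 = 0.277715 + 0.775400 = 1.053115.
Q̄ = (S₀/π) × [bracket] = (1361/π) × 1.053115 = 456.2 W/m².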